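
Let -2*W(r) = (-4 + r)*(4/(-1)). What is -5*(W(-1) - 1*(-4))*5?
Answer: 150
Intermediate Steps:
W(r) = -8 + 2*r (W(r) = -(-4 + r)*4/(-1)/2 = -(-4 + r)*4*(-1)/2 = -(-4 + r)*(-4)/2 = -(16 - 4*r)/2 = -8 + 2*r)
-5*(W(-1) - 1*(-4))*5 = -5*((-8 + 2*(-1)) - 1*(-4))*5 = -5*((-8 - 2) + 4)*5 = -5*(-10 + 4)*5 = -5*(-6)*5 = 30*5 = 150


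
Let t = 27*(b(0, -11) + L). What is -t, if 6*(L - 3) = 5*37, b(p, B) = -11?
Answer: -1233/2 ≈ -616.50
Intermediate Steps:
L = 203/6 (L = 3 + (5*37)/6 = 3 + (⅙)*185 = 3 + 185/6 = 203/6 ≈ 33.833)
t = 1233/2 (t = 27*(-11 + 203/6) = 27*(137/6) = 1233/2 ≈ 616.50)
-t = -1*1233/2 = -1233/2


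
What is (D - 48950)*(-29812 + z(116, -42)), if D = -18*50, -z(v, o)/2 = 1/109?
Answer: 161988073500/109 ≈ 1.4861e+9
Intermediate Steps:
z(v, o) = -2/109
D = -900
(D - 48950)*(-29812 + z(116, -42)) = (-900 - 48950)*(-29812 - 2/109) = -49850*(-3249510/109) = 161988073500/109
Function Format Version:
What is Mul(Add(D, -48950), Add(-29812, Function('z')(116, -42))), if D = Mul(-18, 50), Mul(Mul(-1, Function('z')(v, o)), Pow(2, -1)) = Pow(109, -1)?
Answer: Rational(161988073500, 109) ≈ 1.4861e+9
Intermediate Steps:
Function('z')(v, o) = Rational(-2, 109) (Function('z')(v, o) = Mul(-2, Pow(109, -1)) = Mul(-2, Rational(1, 109)) = Rational(-2, 109))
D = -900
Mul(Add(D, -48950), Add(-29812, Function('z')(116, -42))) = Mul(Add(-900, -48950), Add(-29812, Rational(-2, 109))) = Mul(-49850, Rational(-3249510, 109)) = Rational(161988073500, 109)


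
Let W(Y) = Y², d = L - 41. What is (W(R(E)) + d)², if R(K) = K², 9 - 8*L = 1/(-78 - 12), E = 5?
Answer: 177486106681/518400 ≈ 3.4237e+5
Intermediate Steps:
L = 811/720 (L = 9/8 - 1/(8*(-78 - 12)) = 9/8 - ⅛/(-90) = 9/8 - ⅛*(-1/90) = 9/8 + 1/720 = 811/720 ≈ 1.1264)
d = -28709/720 (d = 811/720 - 41 = -28709/720 ≈ -39.874)
(W(R(E)) + d)² = ((5²)² - 28709/720)² = (25² - 28709/720)² = (625 - 28709/720)² = (421291/720)² = 177486106681/518400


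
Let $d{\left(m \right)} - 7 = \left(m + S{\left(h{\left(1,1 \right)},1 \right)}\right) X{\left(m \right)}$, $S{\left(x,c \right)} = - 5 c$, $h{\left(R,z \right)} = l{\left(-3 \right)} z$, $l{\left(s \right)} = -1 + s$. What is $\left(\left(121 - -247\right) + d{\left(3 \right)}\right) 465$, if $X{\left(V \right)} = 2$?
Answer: $172515$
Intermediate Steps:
$h{\left(R,z \right)} = - 4 z$ ($h{\left(R,z \right)} = \left(-1 - 3\right) z = - 4 z$)
$d{\left(m \right)} = -3 + 2 m$ ($d{\left(m \right)} = 7 + \left(m - 5\right) 2 = 7 + \left(-5 + m\right) 2 = 7 + \left(-10 + 2 m\right) = -3 + 2 m$)
$\left(\left(121 - -247\right) + d{\left(3 \right)}\right) 465 = \left(\left(121 - -247\right) + \left(-3 + 2 \cdot 3\right)\right) 465 = \left(\left(121 + 247\right) + \left(-3 + 6\right)\right) 465 = \left(368 + 3\right) 465 = 371 \cdot 465 = 172515$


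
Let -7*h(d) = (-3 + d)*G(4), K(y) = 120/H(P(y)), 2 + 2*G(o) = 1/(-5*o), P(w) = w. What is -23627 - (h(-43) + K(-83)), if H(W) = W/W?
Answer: -3323637/140 ≈ -23740.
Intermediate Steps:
H(W) = 1
G(o) = -1 - 1/(10*o) (G(o) = -1 + 1/(2*((-5*o))) = -1 + (-1/(5*o))/2 = -1 - 1/(10*o))
K(y) = 120 (K(y) = 120/1 = 120*1 = 120)
h(d) = -123/280 + 41*d/280 (h(d) = -(-3 + d)*(-⅒ - 1*4)/4/7 = -(-3 + d)*(-⅒ - 4)/4/7 = -(-3 + d)*(¼)*(-41/10)/7 = -(-3 + d)*(-41)/(7*40) = -(123/40 - 41*d/40)/7 = -123/280 + 41*d/280)
-23627 - (h(-43) + K(-83)) = -23627 - ((-123/280 + (41/280)*(-43)) + 120) = -23627 - ((-123/280 - 1763/280) + 120) = -23627 - (-943/140 + 120) = -23627 - 1*15857/140 = -23627 - 15857/140 = -3323637/140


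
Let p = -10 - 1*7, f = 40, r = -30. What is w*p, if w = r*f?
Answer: 20400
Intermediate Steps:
p = -17 (p = -10 - 7 = -17)
w = -1200 (w = -30*40 = -1200)
w*p = -1200*(-17) = 20400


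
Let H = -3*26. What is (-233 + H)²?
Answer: 96721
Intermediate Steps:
H = -78
(-233 + H)² = (-233 - 78)² = (-311)² = 96721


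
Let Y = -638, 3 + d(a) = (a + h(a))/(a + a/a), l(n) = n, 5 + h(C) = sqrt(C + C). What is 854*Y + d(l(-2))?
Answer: -544848 - 2*I ≈ -5.4485e+5 - 2.0*I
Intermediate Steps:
h(C) = -5 + sqrt(2)*sqrt(C) (h(C) = -5 + sqrt(C + C) = -5 + sqrt(2*C) = -5 + sqrt(2)*sqrt(C))
d(a) = -3 + (-5 + a + sqrt(2)*sqrt(a))/(1 + a) (d(a) = -3 + (a + (-5 + sqrt(2)*sqrt(a)))/(a + a/a) = -3 + (-5 + a + sqrt(2)*sqrt(a))/(a + 1) = -3 + (-5 + a + sqrt(2)*sqrt(a))/(1 + a))
854*Y + d(l(-2)) = 854*(-638) + (-8 - 2*(-2) + sqrt(2)*sqrt(-2))/(1 - 2) = -544852 + (-8 + 4 + sqrt(2)*(I*sqrt(2)))/(-1) = -544852 - (-8 + 4 + 2*I) = -544852 - (-4 + 2*I) = -544852 + (4 - 2*I) = -544848 - 2*I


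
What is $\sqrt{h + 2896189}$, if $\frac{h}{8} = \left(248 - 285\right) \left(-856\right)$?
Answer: $\sqrt{3149565} \approx 1774.7$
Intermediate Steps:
$h = 253376$ ($h = 8 \left(248 - 285\right) \left(-856\right) = 8 \left(\left(-37\right) \left(-856\right)\right) = 8 \cdot 31672 = 253376$)
$\sqrt{h + 2896189} = \sqrt{253376 + 2896189} = \sqrt{3149565}$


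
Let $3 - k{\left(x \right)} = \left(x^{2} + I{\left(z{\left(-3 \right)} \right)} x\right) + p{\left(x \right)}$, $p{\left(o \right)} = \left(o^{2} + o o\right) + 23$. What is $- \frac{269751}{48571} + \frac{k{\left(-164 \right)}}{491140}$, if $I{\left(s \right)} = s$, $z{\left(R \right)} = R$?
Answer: $- \frac{6821473567}{1192758047} \approx -5.7191$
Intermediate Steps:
$p{\left(o \right)} = 23 + 2 o^{2}$ ($p{\left(o \right)} = \left(o^{2} + o^{2}\right) + 23 = 2 o^{2} + 23 = 23 + 2 o^{2}$)
$k{\left(x \right)} = -20 - 3 x^{2} + 3 x$ ($k{\left(x \right)} = 3 - \left(\left(x^{2} - 3 x\right) + \left(23 + 2 x^{2}\right)\right) = 3 - \left(23 - 3 x + 3 x^{2}\right) = -20 - 3 x^{2} + 3 x$)
$- \frac{269751}{48571} + \frac{k{\left(-164 \right)}}{491140} = - \frac{269751}{48571} + \frac{-20 - 3 \left(-164\right)^{2} + 3 \left(-164\right)}{491140} = \left(-269751\right) \frac{1}{48571} + \left(-20 - 80688 - 492\right) \frac{1}{491140} = - \frac{269751}{48571} + \left(-20 - 80688 - 492\right) \frac{1}{491140} = - \frac{269751}{48571} - \frac{4060}{24557} = - \frac{6821473567}{1192758047}$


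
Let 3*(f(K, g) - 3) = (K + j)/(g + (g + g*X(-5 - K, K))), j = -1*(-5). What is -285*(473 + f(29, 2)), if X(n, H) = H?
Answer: -4207075/31 ≈ -1.3571e+5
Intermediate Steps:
j = 5
f(K, g) = 3 + (5 + K)/(3*(2*g + K*g)) (f(K, g) = 3 + ((K + 5)/(g + (g + g*K)))/3 = 3 + ((5 + K)/(g + (g + K*g)))/3 = 3 + ((5 + K)/(2*g + K*g))/3 = 3 + (5 + K)/(3*(2*g + K*g)))
-285*(473 + f(29, 2)) = -285*(473 + (⅓)*(5 + 29 + 18*2 + 9*29*2)/(2*(2 + 29))) = -285*(473 + (⅓)*(½)*(5 + 29 + 36 + 522)/31) = -285*(473 + (⅓)*(½)*(1/31)*592) = -285*(473 + 296/93) = -285*44285/93 = -4207075/31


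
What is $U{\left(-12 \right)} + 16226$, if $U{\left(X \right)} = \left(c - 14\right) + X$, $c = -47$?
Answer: $16153$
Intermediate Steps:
$U{\left(X \right)} = -61 + X$ ($U{\left(X \right)} = \left(-47 - 14\right) + X = -61 + X$)
$U{\left(-12 \right)} + 16226 = \left(-61 - 12\right) + 16226 = -73 + 16226 = 16153$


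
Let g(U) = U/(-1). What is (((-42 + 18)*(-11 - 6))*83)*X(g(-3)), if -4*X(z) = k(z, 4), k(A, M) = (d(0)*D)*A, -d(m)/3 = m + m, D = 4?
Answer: 0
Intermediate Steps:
d(m) = -6*m (d(m) = -3*(m + m) = -6*m)
g(U) = -U (g(U) = U*(-1) = -U)
k(A, M) = 0 (k(A, M) = (-6*0*4)*A = (0*4)*A = 0*A = 0)
X(z) = 0 (X(z) = -¼*0 = 0)
(((-42 + 18)*(-11 - 6))*83)*X(g(-3)) = (((-42 + 18)*(-11 - 6))*83)*0 = (-24*(-17)*83)*0 = (408*83)*0 = 33864*0 = 0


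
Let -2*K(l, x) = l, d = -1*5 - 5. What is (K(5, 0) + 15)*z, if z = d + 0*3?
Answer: -125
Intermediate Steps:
d = -10 (d = -5 - 5 = -10)
K(l, x) = -l/2
z = -10 (z = -10 + 0*3 = -10 + 0 = -10)
(K(5, 0) + 15)*z = (-½*5 + 15)*(-10) = (-5/2 + 15)*(-10) = (25/2)*(-10) = -125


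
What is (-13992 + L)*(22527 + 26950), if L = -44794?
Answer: -2908554922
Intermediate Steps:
(-13992 + L)*(22527 + 26950) = (-13992 - 44794)*(22527 + 26950) = -58786*49477 = -2908554922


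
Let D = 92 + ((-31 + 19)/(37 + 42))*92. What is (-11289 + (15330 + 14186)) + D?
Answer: 1446097/79 ≈ 18305.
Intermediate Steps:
D = 6164/79 (D = 92 - 12/79*92 = 92 - 1104/79 = 6164/79 ≈ 78.025)
(-11289 + (15330 + 14186)) + D = (-11289 + (15330 + 14186)) + 6164/79 = (-11289 + 29516) + 6164/79 = 18227 + 6164/79 = 1446097/79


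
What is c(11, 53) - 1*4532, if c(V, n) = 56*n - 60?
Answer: -1624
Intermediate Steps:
c(V, n) = -60 + 56*n
c(11, 53) - 1*4532 = (-60 + 56*53) - 1*4532 = (-60 + 2968) - 4532 = 2908 - 4532 = -1624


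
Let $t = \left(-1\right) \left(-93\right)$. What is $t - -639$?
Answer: $732$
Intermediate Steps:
$t = 93$
$t - -639 = 93 - -639 = 93 + 639 = 732$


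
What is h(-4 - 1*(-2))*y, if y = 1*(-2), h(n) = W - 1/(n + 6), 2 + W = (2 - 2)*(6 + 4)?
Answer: 9/2 ≈ 4.5000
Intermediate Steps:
W = -2 (W = -2 + (2 - 2)*(6 + 4) = -2 + 0*10 = -2 + 0 = -2)
h(n) = -2 - 1/(6 + n) (h(n) = -2 - 1/(n + 6) = -2 - 1/(6 + n))
y = -2
h(-4 - 1*(-2))*y = ((-13 - 2*(-4 - 1*(-2)))/(6 + (-4 - 1*(-2))))*(-2) = ((-13 - 2*(-4 + 2))/(6 + (-4 + 2)))*(-2) = ((-13 - 2*(-2))/(6 - 2))*(-2) = ((-13 + 4)/4)*(-2) = ((¼)*(-9))*(-2) = -9/4*(-2) = 9/2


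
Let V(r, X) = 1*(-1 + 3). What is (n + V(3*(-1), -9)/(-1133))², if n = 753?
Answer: 727859803609/1283689 ≈ 5.6701e+5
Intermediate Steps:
V(r, X) = 2 (V(r, X) = 1*2 = 2)
(n + V(3*(-1), -9)/(-1133))² = (753 + 2/(-1133))² = (753 + 2*(-1/1133))² = (753 - 2/1133)² = (853147/1133)² = 727859803609/1283689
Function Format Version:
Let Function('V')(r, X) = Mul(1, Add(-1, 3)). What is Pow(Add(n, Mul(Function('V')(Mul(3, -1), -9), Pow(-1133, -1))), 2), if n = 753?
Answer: Rational(727859803609, 1283689) ≈ 5.6701e+5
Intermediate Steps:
Function('V')(r, X) = 2 (Function('V')(r, X) = Mul(1, 2) = 2)
Pow(Add(n, Mul(Function('V')(Mul(3, -1), -9), Pow(-1133, -1))), 2) = Pow(Add(753, Mul(2, Pow(-1133, -1))), 2) = Pow(Add(753, Mul(2, Rational(-1, 1133))), 2) = Pow(Add(753, Rational(-2, 1133)), 2) = Pow(Rational(853147, 1133), 2) = Rational(727859803609, 1283689)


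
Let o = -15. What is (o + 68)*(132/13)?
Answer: 6996/13 ≈ 538.15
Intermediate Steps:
(o + 68)*(132/13) = (-15 + 68)*(132/13) = 53*(132*(1/13)) = 53*(132/13) = 6996/13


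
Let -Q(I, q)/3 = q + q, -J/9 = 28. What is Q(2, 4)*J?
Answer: 6048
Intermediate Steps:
J = -252 (J = -9*28 = -252)
Q(I, q) = -6*q (Q(I, q) = -3*(q + q) = -6*q)
Q(2, 4)*J = -6*4*(-252) = -24*(-252) = 6048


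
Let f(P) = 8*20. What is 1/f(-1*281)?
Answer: 1/160 ≈ 0.0062500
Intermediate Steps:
f(P) = 160
1/f(-1*281) = 1/160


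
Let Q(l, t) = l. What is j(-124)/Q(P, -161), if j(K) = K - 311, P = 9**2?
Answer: -145/27 ≈ -5.3704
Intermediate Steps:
P = 81
j(K) = -311 + K
j(-124)/Q(P, -161) = (-311 - 124)/81 = -435*1/81 = -145/27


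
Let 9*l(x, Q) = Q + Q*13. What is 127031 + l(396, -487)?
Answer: 1136461/9 ≈ 1.2627e+5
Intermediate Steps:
l(x, Q) = 14*Q/9 (l(x, Q) = (Q + Q*13)/9 = (Q + 13*Q)/9 = (14*Q)/9 = 14*Q/9)
127031 + l(396, -487) = 127031 + (14/9)*(-487) = 127031 - 6818/9 = 1136461/9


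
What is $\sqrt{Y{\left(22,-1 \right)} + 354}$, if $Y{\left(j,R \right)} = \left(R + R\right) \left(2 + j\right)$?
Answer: $3 \sqrt{34} \approx 17.493$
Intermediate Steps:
$Y{\left(j,R \right)} = 2 R \left(2 + j\right)$
$\sqrt{Y{\left(22,-1 \right)} + 354} = \sqrt{2 \left(-1\right) \left(2 + 22\right) + 354} = \sqrt{2 \left(-1\right) 24 + 354} = \sqrt{-48 + 354} = \sqrt{306} = 3 \sqrt{34}$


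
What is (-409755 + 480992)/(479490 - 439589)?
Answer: 71237/39901 ≈ 1.7853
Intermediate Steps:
(-409755 + 480992)/(479490 - 439589) = 71237/39901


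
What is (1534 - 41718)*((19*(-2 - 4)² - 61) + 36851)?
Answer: -1505855216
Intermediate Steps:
(1534 - 41718)*((19*(-2 - 4)² - 61) + 36851) = -40184*((19*(-6)² - 61) + 36851) = -40184*((19*36 - 61) + 36851) = -40184*((684 - 61) + 36851) = -40184*(623 + 36851) = -40184*37474 = -1505855216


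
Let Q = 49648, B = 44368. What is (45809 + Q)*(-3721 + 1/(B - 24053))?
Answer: -7215796426098/20315 ≈ -3.5520e+8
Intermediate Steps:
(45809 + Q)*(-3721 + 1/(B - 24053)) = (45809 + 49648)*(-3721 + 1/(44368 - 24053)) = 95457*(-3721 + 1/20315) = 95457*(-75592114/20315) = -7215796426098/20315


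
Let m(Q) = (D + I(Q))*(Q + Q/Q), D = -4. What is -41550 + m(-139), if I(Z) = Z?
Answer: -21816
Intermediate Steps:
m(Q) = (1 + Q)*(-4 + Q) (m(Q) = (-4 + Q)*(Q + Q/Q) = (-4 + Q)*(Q + 1) = (-4 + Q)*(1 + Q) = (1 + Q)*(-4 + Q))
-41550 + m(-139) = -41550 + (-4 + (-139)² - 3*(-139)) = -41550 + (-4 + 19321 + 417) = -41550 + 19734 = -21816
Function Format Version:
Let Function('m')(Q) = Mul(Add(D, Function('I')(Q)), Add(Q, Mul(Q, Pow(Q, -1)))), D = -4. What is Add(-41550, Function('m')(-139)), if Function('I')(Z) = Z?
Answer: -21816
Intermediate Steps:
Function('m')(Q) = Mul(Add(1, Q), Add(-4, Q)) (Function('m')(Q) = Mul(Add(-4, Q), Add(Q, Mul(Q, Pow(Q, -1)))) = Mul(Add(-4, Q), Add(Q, 1)) = Mul(Add(-4, Q), Add(1, Q)) = Mul(Add(1, Q), Add(-4, Q)))
Add(-41550, Function('m')(-139)) = Add(-41550, Add(-4, Pow(-139, 2), Mul(-3, -139))) = Add(-41550, Add(-4, 19321, 417)) = Add(-41550, 19734) = -21816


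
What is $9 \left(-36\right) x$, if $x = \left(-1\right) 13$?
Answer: $4212$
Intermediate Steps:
$x = -13$
$9 \left(-36\right) x = 9 \left(-36\right) \left(-13\right) = \left(-324\right) \left(-13\right) = 4212$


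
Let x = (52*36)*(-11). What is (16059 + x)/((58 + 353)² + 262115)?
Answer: -4533/431036 ≈ -0.010517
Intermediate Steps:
x = -20592 (x = 1872*(-11) = -20592)
(16059 + x)/((58 + 353)² + 262115) = (16059 - 20592)/((58 + 353)² + 262115) = -4533/(411² + 262115) = -4533/(168921 + 262115) = -4533/431036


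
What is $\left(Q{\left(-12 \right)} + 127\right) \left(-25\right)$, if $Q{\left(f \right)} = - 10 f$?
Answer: $-6175$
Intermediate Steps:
$\left(Q{\left(-12 \right)} + 127\right) \left(-25\right) = \left(\left(-10\right) \left(-12\right) + 127\right) \left(-25\right) = \left(120 + 127\right) \left(-25\right) = 247 \left(-25\right) = -6175$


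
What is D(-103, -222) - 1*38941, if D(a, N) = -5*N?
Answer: -37831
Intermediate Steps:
D(-103, -222) - 1*38941 = -5*(-222) - 1*38941 = 1110 - 38941 = -37831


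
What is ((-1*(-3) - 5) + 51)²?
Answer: 2401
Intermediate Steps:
((-1*(-3) - 5) + 51)² = ((3 - 5) + 51)² = (-2 + 51)² = 49² = 2401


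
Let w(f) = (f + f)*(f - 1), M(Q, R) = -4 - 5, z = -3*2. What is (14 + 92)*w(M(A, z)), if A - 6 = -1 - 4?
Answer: 19080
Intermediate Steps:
z = -6
A = 1 (A = 6 + (-1 - 4) = 6 - 5 = 1)
M(Q, R) = -9
w(f) = 2*f*(-1 + f) (w(f) = (2*f)*(-1 + f) = 2*f*(-1 + f))
(14 + 92)*w(M(A, z)) = (14 + 92)*(2*(-9)*(-1 - 9)) = 106*(2*(-9)*(-10)) = 106*180 = 19080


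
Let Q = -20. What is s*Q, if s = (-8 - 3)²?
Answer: -2420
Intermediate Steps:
s = 121 (s = (-11)² = 121)
s*Q = 121*(-20) = -2420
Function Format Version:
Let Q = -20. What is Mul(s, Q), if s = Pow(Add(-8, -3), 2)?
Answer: -2420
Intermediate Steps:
s = 121 (s = Pow(-11, 2) = 121)
Mul(s, Q) = Mul(121, -20) = -2420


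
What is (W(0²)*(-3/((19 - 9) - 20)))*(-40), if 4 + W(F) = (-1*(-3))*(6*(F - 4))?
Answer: 912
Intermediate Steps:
W(F) = -76 + 18*F (W(F) = -4 + (-1*(-3))*(6*(F - 4)) = -4 + 3*(6*(-4 + F)) = -4 + 3*(-24 + 6*F) = -4 + (-72 + 18*F) = -76 + 18*F)
(W(0²)*(-3/((19 - 9) - 20)))*(-40) = ((-76 + 18*0²)*(-3/((19 - 9) - 20)))*(-40) = ((-76 + 18*0)*(-3/(10 - 20)))*(-40) = ((-76 + 0)*(-3/(-10)))*(-40) = -(-228)*(-1)/10*(-40) = -76*3/10*(-40) = -114/5*(-40) = 912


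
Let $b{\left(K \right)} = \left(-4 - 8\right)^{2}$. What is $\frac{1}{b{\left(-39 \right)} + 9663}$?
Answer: $\frac{1}{9807} \approx 0.00010197$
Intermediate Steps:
$b{\left(K \right)} = 144$ ($b{\left(K \right)} = \left(-4 - 8\right)^{2} = \left(-12\right)^{2} = 144$)
$\frac{1}{b{\left(-39 \right)} + 9663} = \frac{1}{144 + 9663} = \frac{1}{9807}$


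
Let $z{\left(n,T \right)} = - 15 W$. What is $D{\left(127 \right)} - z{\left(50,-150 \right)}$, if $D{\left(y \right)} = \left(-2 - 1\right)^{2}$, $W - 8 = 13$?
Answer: $324$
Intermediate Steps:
$W = 21$ ($W = 8 + 13 = 21$)
$D{\left(y \right)} = 9$ ($D{\left(y \right)} = \left(-3\right)^{2} = 9$)
$z{\left(n,T \right)} = -315$ ($z{\left(n,T \right)} = \left(-15\right) 21 = -315$)
$D{\left(127 \right)} - z{\left(50,-150 \right)} = 9 - -315 = 9 + 315 = 324$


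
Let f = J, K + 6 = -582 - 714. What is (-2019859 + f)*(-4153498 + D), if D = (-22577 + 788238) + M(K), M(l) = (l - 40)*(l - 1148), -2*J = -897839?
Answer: 313989961623/2 ≈ 1.5699e+11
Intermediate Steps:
J = 897839/2 (J = -½*(-897839) = 897839/2 ≈ 4.4892e+5)
K = -1302 (K = -6 + (-582 - 714) = -6 - 1296 = -1302)
M(l) = (-1148 + l)*(-40 + l) (M(l) = (-40 + l)*(-1148 + l) = (-1148 + l)*(-40 + l))
f = 897839/2 ≈ 4.4892e+5
D = 4053561 (D = (-22577 + 788238) + (45920 + (-1302)² - 1188*(-1302)) = 765661 + (45920 + 1695204 + 1546776) = 765661 + 3287900 = 4053561)
(-2019859 + f)*(-4153498 + D) = (-2019859 + 897839/2)*(-4153498 + 4053561) = -3141879/2*(-99937) = 313989961623/2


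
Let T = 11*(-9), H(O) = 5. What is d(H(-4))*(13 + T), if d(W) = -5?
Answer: 430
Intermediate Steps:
T = -99
d(H(-4))*(13 + T) = -5*(13 - 99) = -5*(-86) = 430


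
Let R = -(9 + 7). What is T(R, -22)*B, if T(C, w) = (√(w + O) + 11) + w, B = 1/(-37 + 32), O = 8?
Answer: 11/5 - I*√14/5 ≈ 2.2 - 0.74833*I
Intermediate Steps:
B = -⅕ (B = 1/(-5) = -⅕ ≈ -0.20000)
R = -16 (R = -1*16 = -16)
T(C, w) = 11 + w + √(8 + w) (T(C, w) = (√(w + 8) + 11) + w = (√(8 + w) + 11) + w = (11 + √(8 + w)) + w = 11 + w + √(8 + w))
T(R, -22)*B = (11 - 22 + √(8 - 22))*(-⅕) = (11 - 22 + √(-14))*(-⅕) = (11 - 22 + I*√14)*(-⅕) = (-11 + I*√14)*(-⅕) = 11/5 - I*√14/5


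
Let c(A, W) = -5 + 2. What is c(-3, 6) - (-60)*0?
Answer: -3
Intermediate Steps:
c(A, W) = -3
c(-3, 6) - (-60)*0 = -3 - (-60)*0 = -3 - 20*0 = -3 + 0 = -3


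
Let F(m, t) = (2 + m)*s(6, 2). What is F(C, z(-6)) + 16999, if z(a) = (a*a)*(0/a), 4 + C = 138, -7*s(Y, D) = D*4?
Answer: 117905/7 ≈ 16844.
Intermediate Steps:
s(Y, D) = -4*D/7 (s(Y, D) = -D*4/7 = -4*D/7)
C = 134 (C = -4 + 138 = 134)
z(a) = 0 (z(a) = a²*0 = 0)
F(m, t) = -16/7 - 8*m/7 (F(m, t) = (2 + m)*(-4/7*2) = (2 + m)*(-8/7) = -16/7 - 8*m/7)
F(C, z(-6)) + 16999 = (-16/7 - 8/7*134) + 16999 = (-16/7 - 1072/7) + 16999 = -1088/7 + 16999 = 117905/7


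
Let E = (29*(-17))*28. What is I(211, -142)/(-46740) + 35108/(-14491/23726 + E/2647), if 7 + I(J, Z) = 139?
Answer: -8588003694271711/1425069028995 ≈ -6026.4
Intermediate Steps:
I(J, Z) = 132 (I(J, Z) = -7 + 139 = 132)
E = -13804 (E = -493*28 = -13804)
I(211, -142)/(-46740) + 35108/(-14491/23726 + E/2647) = 132/(-46740) + 35108/(-14491/23726 - 13804/2647) = 132*(-1/46740) + 35108/(-14491*1/23726 - 13804*1/2647) = -11/3895 + 35108/(-14491/23726 - 13804/2647) = -11/3895 + 35108/(-365871381/62802722) = -11/3895 + 35108*(-62802722/365871381) = -11/3895 - 2204877963976/365871381 = -8588003694271711/1425069028995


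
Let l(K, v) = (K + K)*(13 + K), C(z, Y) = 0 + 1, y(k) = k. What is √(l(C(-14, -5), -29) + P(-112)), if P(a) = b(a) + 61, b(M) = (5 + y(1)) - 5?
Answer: 3*√10 ≈ 9.4868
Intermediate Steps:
b(M) = 1 (b(M) = (5 + 1) - 5 = 6 - 5 = 1)
P(a) = 62 (P(a) = 1 + 61 = 62)
C(z, Y) = 1
l(K, v) = 2*K*(13 + K) (l(K, v) = (2*K)*(13 + K) = 2*K*(13 + K))
√(l(C(-14, -5), -29) + P(-112)) = √(2*1*(13 + 1) + 62) = √(2*1*14 + 62) = √(28 + 62) = √90 = 3*√10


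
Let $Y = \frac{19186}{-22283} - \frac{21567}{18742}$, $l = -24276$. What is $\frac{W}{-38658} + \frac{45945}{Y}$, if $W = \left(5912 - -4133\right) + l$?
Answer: $- \frac{741754570622772397}{32478962223234} \approx -22838.0$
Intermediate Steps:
$W = -14231$ ($W = \left(5912 - -4133\right) - 24276 = \left(5912 + 4133\right) - 24276 = 10045 - 24276 = -14231$)
$Y = - \frac{840161473}{417627986}$ ($Y = 19186 \left(- \frac{1}{22283}\right) - \frac{21567}{18742} = - \frac{19186}{22283} - \frac{21567}{18742} = - \frac{840161473}{417627986} \approx -2.0117$)
$\frac{W}{-38658} + \frac{45945}{Y} = - \frac{14231}{-38658} + \frac{45945}{- \frac{840161473}{417627986}} = \left(-14231\right) \left(- \frac{1}{38658}\right) + 45945 \left(- \frac{417627986}{840161473}\right) = \frac{14231}{38658} - \frac{19187917816770}{840161473} = - \frac{741754570622772397}{32478962223234}$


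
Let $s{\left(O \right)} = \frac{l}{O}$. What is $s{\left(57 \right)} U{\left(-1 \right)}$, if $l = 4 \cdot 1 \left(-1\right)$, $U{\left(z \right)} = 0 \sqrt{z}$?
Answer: $0$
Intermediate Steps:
$U{\left(z \right)} = 0$
$l = -4$ ($l = 4 \left(-1\right) = -4$)
$s{\left(O \right)} = - \frac{4}{O}$
$s{\left(57 \right)} U{\left(-1 \right)} = - \frac{4}{57} \cdot 0 = \left(-4\right) \frac{1}{57} \cdot 0 = \left(- \frac{4}{57}\right) 0 = 0$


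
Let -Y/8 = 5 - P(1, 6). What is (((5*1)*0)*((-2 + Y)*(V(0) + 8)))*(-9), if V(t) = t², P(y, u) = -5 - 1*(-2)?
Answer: 0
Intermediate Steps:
P(y, u) = -3 (P(y, u) = -5 + 2 = -3)
Y = -64 (Y = -8*(5 - 1*(-3)) = -8*(5 + 3) = -8*8 = -64)
(((5*1)*0)*((-2 + Y)*(V(0) + 8)))*(-9) = (((5*1)*0)*((-2 - 64)*(0² + 8)))*(-9) = ((5*0)*(-66*(0 + 8)))*(-9) = (0*(-66*8))*(-9) = (0*(-528))*(-9) = 0*(-9) = 0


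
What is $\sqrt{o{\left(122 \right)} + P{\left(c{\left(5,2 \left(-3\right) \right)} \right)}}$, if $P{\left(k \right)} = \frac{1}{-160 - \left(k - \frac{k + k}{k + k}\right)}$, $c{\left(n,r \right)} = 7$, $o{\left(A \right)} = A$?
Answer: $\frac{\sqrt{3361666}}{166} \approx 11.045$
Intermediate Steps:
$P{\left(k \right)} = \frac{1}{-159 - k}$ ($P{\left(k \right)} = \frac{1}{-160 - \left(k - \frac{2 k}{2 k}\right)} = \frac{1}{-160 + \left(2 k \frac{1}{2 k} - k\right)} = \frac{1}{-160 - \left(-1 + k\right)} = \frac{1}{-159 - k}$)
$\sqrt{o{\left(122 \right)} + P{\left(c{\left(5,2 \left(-3\right) \right)} \right)}} = \sqrt{122 - \frac{1}{159 + 7}} = \sqrt{122 - \frac{1}{166}} = \sqrt{\frac{20251}{166}} = \frac{\sqrt{3361666}}{166}$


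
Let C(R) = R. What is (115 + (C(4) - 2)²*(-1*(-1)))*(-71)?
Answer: -8449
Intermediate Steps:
(115 + (C(4) - 2)²*(-1*(-1)))*(-71) = (115 + (4 - 2)²*(-1*(-1)))*(-71) = (115 + 2²*1)*(-71) = (115 + 4*1)*(-71) = (115 + 4)*(-71) = 119*(-71) = -8449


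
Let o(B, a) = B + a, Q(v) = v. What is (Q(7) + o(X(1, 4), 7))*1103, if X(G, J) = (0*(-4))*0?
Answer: 15442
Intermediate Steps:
X(G, J) = 0 (X(G, J) = 0*0 = 0)
(Q(7) + o(X(1, 4), 7))*1103 = (7 + (0 + 7))*1103 = (7 + 7)*1103 = 14*1103 = 15442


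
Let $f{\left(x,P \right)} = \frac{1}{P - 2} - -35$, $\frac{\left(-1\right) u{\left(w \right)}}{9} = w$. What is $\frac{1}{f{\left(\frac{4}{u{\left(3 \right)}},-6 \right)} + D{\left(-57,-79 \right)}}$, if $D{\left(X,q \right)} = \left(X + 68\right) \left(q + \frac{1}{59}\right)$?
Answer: $- \frac{472}{393619} \approx -0.0011991$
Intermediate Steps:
$D{\left(X,q \right)} = \left(68 + X\right) \left(\frac{1}{59} + q\right)$ ($D{\left(X,q \right)} = \left(68 + X\right) \left(q + \frac{1}{59}\right) = \left(68 + X\right) \left(\frac{1}{59} + q\right)$)
$u{\left(w \right)} = - 9 w$
$f{\left(x,P \right)} = 35 + \frac{1}{-2 + P}$ ($f{\left(x,P \right)} = \frac{1}{-2 + P} + 35 = 35 + \frac{1}{-2 + P}$)
$\frac{1}{f{\left(\frac{4}{u{\left(3 \right)}},-6 \right)} + D{\left(-57,-79 \right)}} = \frac{1}{\frac{-69 + 35 \left(-6\right)}{-2 - 6} + \left(\frac{68}{59} + 68 \left(-79\right) + \frac{1}{59} \left(-57\right) - -4503\right)} = \frac{1}{\frac{-69 - 210}{-8} + \left(\frac{68}{59} - 5372 - \frac{57}{59} + 4503\right)} = \frac{1}{\left(- \frac{1}{8}\right) \left(-279\right) - \frac{51260}{59}} = \frac{1}{\frac{279}{8} - \frac{51260}{59}} = \frac{1}{- \frac{393619}{472}} = - \frac{472}{393619}$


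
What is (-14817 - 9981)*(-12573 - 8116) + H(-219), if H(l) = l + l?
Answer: 513045384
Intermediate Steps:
H(l) = 2*l
(-14817 - 9981)*(-12573 - 8116) + H(-219) = (-14817 - 9981)*(-12573 - 8116) + 2*(-219) = -24798*(-20689) - 438 = 513045822 - 438 = 513045384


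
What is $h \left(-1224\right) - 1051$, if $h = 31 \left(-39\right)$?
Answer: $1478765$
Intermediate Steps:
$h = -1209$
$h \left(-1224\right) - 1051 = \left(-1209\right) \left(-1224\right) - 1051 = 1479816 - 1051 = 1478765$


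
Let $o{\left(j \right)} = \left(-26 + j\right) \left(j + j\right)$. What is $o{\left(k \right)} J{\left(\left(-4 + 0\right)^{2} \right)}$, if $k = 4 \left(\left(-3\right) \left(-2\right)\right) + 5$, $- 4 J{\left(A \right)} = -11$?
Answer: $\frac{957}{2} \approx 478.5$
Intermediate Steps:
$J{\left(A \right)} = \frac{11}{4}$ ($J{\left(A \right)} = \left(- \frac{1}{4}\right) \left(-11\right) = \frac{11}{4}$)
$k = 29$ ($k = 4 \cdot 6 + 5 = 24 + 5 = 29$)
$o{\left(j \right)} = 2 j \left(-26 + j\right)$ ($o{\left(j \right)} = \left(-26 + j\right) 2 j = 2 j \left(-26 + j\right)$)
$o{\left(k \right)} J{\left(\left(-4 + 0\right)^{2} \right)} = 2 \cdot 29 \left(-26 + 29\right) \frac{11}{4} = 2 \cdot 29 \cdot 3 \cdot \frac{11}{4} = 174 \cdot \frac{11}{4} = \frac{957}{2}$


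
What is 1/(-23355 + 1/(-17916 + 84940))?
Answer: -67024/1565345519 ≈ -4.2817e-5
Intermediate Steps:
1/(-23355 + 1/(-17916 + 84940)) = 1/(-23355 + 1/67024) = 1/(-1565345519/67024) = -67024/1565345519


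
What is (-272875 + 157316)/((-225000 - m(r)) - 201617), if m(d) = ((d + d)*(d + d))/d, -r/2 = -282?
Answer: 115559/428873 ≈ 0.26945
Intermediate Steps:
r = 564 (r = -2*(-282) = 564)
m(d) = 4*d (m(d) = ((2*d)*(2*d))/d = (4*d²)/d = 4*d)
(-272875 + 157316)/((-225000 - m(r)) - 201617) = (-272875 + 157316)/((-225000 - 4*564) - 201617) = -115559/((-225000 - 1*2256) - 201617) = -115559/((-225000 - 2256) - 201617) = -115559/(-227256 - 201617) = -115559/(-428873) = -115559*(-1/428873) = 115559/428873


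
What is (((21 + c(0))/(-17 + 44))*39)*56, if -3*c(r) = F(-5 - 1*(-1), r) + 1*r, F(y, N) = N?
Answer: 5096/3 ≈ 1698.7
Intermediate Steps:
c(r) = -2*r/3 (c(r) = -(r + 1*r)/3 = -(r + r)/3 = -2*r/3)
(((21 + c(0))/(-17 + 44))*39)*56 = (((21 - 2/3*0)/(-17 + 44))*39)*56 = (((21 + 0)/27)*39)*56 = ((21*(1/27))*39)*56 = ((7/9)*39)*56 = (91/3)*56 = 5096/3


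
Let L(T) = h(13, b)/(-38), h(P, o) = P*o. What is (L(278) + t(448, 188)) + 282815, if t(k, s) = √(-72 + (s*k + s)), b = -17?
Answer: 10747191/38 + 2*√21085 ≈ 2.8311e+5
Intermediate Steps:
L(T) = 221/38 (L(T) = (13*(-17))/(-38) = -221*(-1/38) = 221/38)
t(k, s) = √(-72 + s + k*s) (t(k, s) = √(-72 + (k*s + s)) = √(-72 + (s + k*s)) = √(-72 + s + k*s))
(L(278) + t(448, 188)) + 282815 = (221/38 + √(-72 + 188 + 448*188)) + 282815 = (221/38 + √(-72 + 188 + 84224)) + 282815 = (221/38 + √84340) + 282815 = (221/38 + 2*√21085) + 282815 = 10747191/38 + 2*√21085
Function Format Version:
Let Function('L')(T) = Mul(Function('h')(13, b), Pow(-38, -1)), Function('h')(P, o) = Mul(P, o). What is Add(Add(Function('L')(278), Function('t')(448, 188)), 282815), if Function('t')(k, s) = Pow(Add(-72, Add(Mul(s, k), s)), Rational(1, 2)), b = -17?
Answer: Add(Rational(10747191, 38), Mul(2, Pow(21085, Rational(1, 2)))) ≈ 2.8311e+5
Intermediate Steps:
Function('L')(T) = Rational(221, 38) (Function('L')(T) = Mul(Mul(13, -17), Pow(-38, -1)) = Mul(-221, Rational(-1, 38)) = Rational(221, 38))
Function('t')(k, s) = Pow(Add(-72, s, Mul(k, s)), Rational(1, 2)) (Function('t')(k, s) = Pow(Add(-72, Add(Mul(k, s), s)), Rational(1, 2)) = Pow(Add(-72, Add(s, Mul(k, s))), Rational(1, 2)) = Pow(Add(-72, s, Mul(k, s)), Rational(1, 2)))
Add(Add(Function('L')(278), Function('t')(448, 188)), 282815) = Add(Add(Rational(221, 38), Pow(Add(-72, 188, Mul(448, 188)), Rational(1, 2))), 282815) = Add(Add(Rational(221, 38), Pow(Add(-72, 188, 84224), Rational(1, 2))), 282815) = Add(Add(Rational(221, 38), Pow(84340, Rational(1, 2))), 282815) = Add(Add(Rational(221, 38), Mul(2, Pow(21085, Rational(1, 2)))), 282815) = Add(Rational(10747191, 38), Mul(2, Pow(21085, Rational(1, 2))))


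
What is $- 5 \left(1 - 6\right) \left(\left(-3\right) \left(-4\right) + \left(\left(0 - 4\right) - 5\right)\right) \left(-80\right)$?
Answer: $-6000$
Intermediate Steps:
$- 5 \left(1 - 6\right) \left(\left(-3\right) \left(-4\right) + \left(\left(0 - 4\right) - 5\right)\right) \left(-80\right) = - 5 \left(1 - 6\right) \left(12 - 9\right) \left(-80\right) = \left(-5\right) \left(-5\right) \left(12 - 9\right) \left(-80\right) = 25 \cdot 3 \left(-80\right) = 75 \left(-80\right) = -6000$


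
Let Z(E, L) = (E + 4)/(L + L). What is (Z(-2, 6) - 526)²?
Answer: 9954025/36 ≈ 2.7650e+5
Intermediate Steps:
Z(E, L) = (4 + E)/(2*L) (Z(E, L) = (4 + E)/((2*L)) = (4 + E)*(1/(2*L)) = (4 + E)/(2*L))
(Z(-2, 6) - 526)² = ((½)*(4 - 2)/6 - 526)² = ((½)*(⅙)*2 - 526)² = (⅙ - 526)² = (-3155/6)² = 9954025/36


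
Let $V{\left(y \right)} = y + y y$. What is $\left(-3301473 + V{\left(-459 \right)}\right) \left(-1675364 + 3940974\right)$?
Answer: $-7003569178110$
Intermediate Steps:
$V{\left(y \right)} = y + y^{2}$
$\left(-3301473 + V{\left(-459 \right)}\right) \left(-1675364 + 3940974\right) = \left(-3301473 - 459 \left(1 - 459\right)\right) \left(-1675364 + 3940974\right) = \left(-3301473 - -210222\right) 2265610 = \left(-3301473 + 210222\right) 2265610 = \left(-3091251\right) 2265610 = -7003569178110$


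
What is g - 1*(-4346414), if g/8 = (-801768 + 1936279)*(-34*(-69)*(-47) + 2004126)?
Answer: 17188880670446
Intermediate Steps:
g = 17188876324032 (g = 8*((-801768 + 1936279)*(-34*(-69)*(-47) + 2004126)) = 8*(1134511*(2346*(-47) + 2004126)) = 8*(1134511*(-110262 + 2004126)) = 8*(1134511*1893864) = 8*2148609540504 = 17188876324032)
g - 1*(-4346414) = 17188876324032 - 1*(-4346414) = 17188876324032 + 4346414 = 17188880670446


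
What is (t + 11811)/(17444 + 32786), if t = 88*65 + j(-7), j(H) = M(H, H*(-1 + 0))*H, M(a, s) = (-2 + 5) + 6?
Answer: 8734/25115 ≈ 0.34776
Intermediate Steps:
M(a, s) = 9 (M(a, s) = 3 + 6 = 9)
j(H) = 9*H
t = 5657 (t = 88*65 + 9*(-7) = 5720 - 63 = 5657)
(t + 11811)/(17444 + 32786) = (5657 + 11811)/(17444 + 32786) = 17468/50230 = 17468*(1/50230) = 8734/25115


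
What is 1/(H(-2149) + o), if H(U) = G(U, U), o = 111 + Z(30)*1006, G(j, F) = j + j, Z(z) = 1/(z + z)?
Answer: -30/125107 ≈ -0.00023979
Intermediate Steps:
Z(z) = 1/(2*z)
G(j, F) = 2*j
o = 3833/30 (o = 111 + ((½)/30)*1006 = 111 + ((½)*(1/30))*1006 = 111 + (1/60)*1006 = 111 + 503/30 = 3833/30 ≈ 127.77)
H(U) = 2*U
1/(H(-2149) + o) = 1/(2*(-2149) + 3833/30) = 1/(-4298 + 3833/30) = 1/(-125107/30) = -30/125107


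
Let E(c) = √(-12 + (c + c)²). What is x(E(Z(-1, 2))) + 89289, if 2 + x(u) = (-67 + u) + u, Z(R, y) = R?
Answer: 89220 + 4*I*√2 ≈ 89220.0 + 5.6569*I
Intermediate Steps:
E(c) = √(-12 + 4*c²) (E(c) = √(-12 + (2*c)²) = √(-12 + 4*c²))
x(u) = -69 + 2*u (x(u) = -2 + ((-67 + u) + u) = -2 + (-67 + 2*u) = -69 + 2*u)
x(E(Z(-1, 2))) + 89289 = (-69 + 2*(2*√(-3 + (-1)²))) + 89289 = (-69 + 2*(2*√(-3 + 1))) + 89289 = (-69 + 2*(2*√(-2))) + 89289 = (-69 + 2*(2*(I*√2))) + 89289 = (-69 + 2*(2*I*√2)) + 89289 = (-69 + 4*I*√2) + 89289 = 89220 + 4*I*√2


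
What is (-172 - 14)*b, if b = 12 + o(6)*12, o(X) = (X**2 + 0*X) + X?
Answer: -95976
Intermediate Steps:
o(X) = X + X**2 (o(X) = (X**2 + 0) + X = X**2 + X = X + X**2)
b = 516 (b = 12 + (6*(1 + 6))*12 = 12 + (6*7)*12 = 12 + 42*12 = 12 + 504 = 516)
(-172 - 14)*b = (-172 - 14)*516 = -186*516 = -95976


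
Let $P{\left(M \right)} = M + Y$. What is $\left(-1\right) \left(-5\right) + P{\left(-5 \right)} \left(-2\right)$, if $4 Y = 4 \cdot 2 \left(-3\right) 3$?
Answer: $51$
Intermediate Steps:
$Y = -18$ ($Y = \frac{4 \cdot 2 \left(-3\right) 3}{4} = \frac{4 \left(-6\right) 3}{4} = \frac{\left(-24\right) 3}{4} = \frac{1}{4} \left(-72\right) = -18$)
$P{\left(M \right)} = -18 + M$ ($P{\left(M \right)} = M - 18 = -18 + M$)
$\left(-1\right) \left(-5\right) + P{\left(-5 \right)} \left(-2\right) = \left(-1\right) \left(-5\right) + \left(-18 - 5\right) \left(-2\right) = 5 - -46 = 5 + 46 = 51$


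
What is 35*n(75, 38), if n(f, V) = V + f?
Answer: 3955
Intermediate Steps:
35*n(75, 38) = 35*(38 + 75) = 35*113 = 3955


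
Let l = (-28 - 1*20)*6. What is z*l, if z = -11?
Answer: 3168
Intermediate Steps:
l = -288 (l = (-28 - 20)*6 = -48*6 = -288)
z*l = -11*(-288) = 3168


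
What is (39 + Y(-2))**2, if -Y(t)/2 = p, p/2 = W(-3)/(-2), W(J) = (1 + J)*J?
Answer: 2601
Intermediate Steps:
W(J) = J*(1 + J)
p = -6 (p = 2*(-3*(1 - 3)/(-2)) = 2*(-3*(-2)*(-1/2)) = 2*(6*(-1/2)) = 2*(-3) = -6)
Y(t) = 12 (Y(t) = -2*(-6) = 12)
(39 + Y(-2))**2 = (39 + 12)**2 = 51**2 = 2601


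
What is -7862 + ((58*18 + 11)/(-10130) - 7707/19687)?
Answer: -313602415383/39885862 ≈ -7862.5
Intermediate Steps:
-7862 + ((58*18 + 11)/(-10130) - 7707/19687) = -7862 + ((1044 + 11)*(-1/10130) - 7707*1/19687) = -7862 + (1055*(-1/10130) - 7707/19687) = -7862 + (-211/2026 - 7707/19687) = -7862 - 19768339/39885862 = -313602415383/39885862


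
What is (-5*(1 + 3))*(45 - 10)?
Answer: -700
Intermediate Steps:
(-5*(1 + 3))*(45 - 10) = -5*4*35 = -20*35 = -700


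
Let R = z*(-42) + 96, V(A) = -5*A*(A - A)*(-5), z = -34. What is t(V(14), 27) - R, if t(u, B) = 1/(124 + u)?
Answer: -188975/124 ≈ -1524.0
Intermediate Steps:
V(A) = 0 (V(A) = -5*A*0*(-5) = -5*0*(-5) = 0*(-5) = 0)
R = 1524 (R = -34*(-42) + 96 = 1428 + 96 = 1524)
t(V(14), 27) - R = 1/(124 + 0) - 1*1524 = 1/124 - 1524 = -188975/124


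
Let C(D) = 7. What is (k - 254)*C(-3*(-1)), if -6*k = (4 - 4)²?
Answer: -1778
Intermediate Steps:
k = 0 (k = -(4 - 4)²/6 = -⅙*0² = -⅙*0 = 0)
(k - 254)*C(-3*(-1)) = (0 - 254)*7 = -254*7 = -1778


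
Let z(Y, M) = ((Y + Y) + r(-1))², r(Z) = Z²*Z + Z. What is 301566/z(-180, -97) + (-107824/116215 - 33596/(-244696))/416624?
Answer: 223303420568803960609/97035466770612038240 ≈ 2.3013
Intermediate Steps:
r(Z) = Z + Z³ (r(Z) = Z³ + Z = Z + Z³)
z(Y, M) = (-2 + 2*Y)² (z(Y, M) = ((Y + Y) + (-1 + (-1)³))² = (2*Y + (-1 - 1))² = (2*Y - 2)² = (-2 + 2*Y)²)
301566/z(-180, -97) + (-107824/116215 - 33596/(-244696))/416624 = 301566/((4*(1 - 1*(-180))²)) + (-107824/116215 - 33596/(-244696))/416624 = 301566/((4*(1 + 180)²)) + (-107824*1/116215 - 33596*(-1/244696))*(1/416624) = 301566/((4*181²)) + (-107824/116215 + 8399/61174)*(1/416624) = 301566/((4*32761)) - 5619935591/7109336410*1/416624 = 301566/131044 - 5619935591/2961920172479840 = 301566*(1/131044) - 5619935591/2961920172479840 = 150783/65522 - 5619935591/2961920172479840 = 223303420568803960609/97035466770612038240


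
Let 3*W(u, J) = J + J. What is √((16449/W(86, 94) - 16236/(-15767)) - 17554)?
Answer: I*√37980532406760283/1482098 ≈ 131.49*I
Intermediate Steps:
W(u, J) = 2*J/3 (W(u, J) = (J + J)/3 = (2*J)/3 = 2*J/3)
√((16449/W(86, 94) - 16236/(-15767)) - 17554) = √((16449/(((⅔)*94)) - 16236/(-15767)) - 17554) = √((16449/(188/3) - 16236*(-1/15767)) - 17554) = √((16449*(3/188) + 16236/15767) - 17554) = √((49347/188 + 16236/15767) - 17554) = √(781106517/2964196 - 17554) = √(-51252390067/2964196) = I*√37980532406760283/1482098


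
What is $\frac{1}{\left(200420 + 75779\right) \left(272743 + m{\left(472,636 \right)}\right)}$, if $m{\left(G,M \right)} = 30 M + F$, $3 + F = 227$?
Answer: $\frac{1}{80663089353} \approx 1.2397 \cdot 10^{-11}$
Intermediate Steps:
$F = 224$ ($F = -3 + 227 = 224$)
$m{\left(G,M \right)} = 224 + 30 M$ ($m{\left(G,M \right)} = 30 M + 224 = 224 + 30 M$)
$\frac{1}{\left(200420 + 75779\right) \left(272743 + m{\left(472,636 \right)}\right)} = \frac{1}{\left(200420 + 75779\right) \left(272743 + \left(224 + 30 \cdot 636\right)\right)} = \frac{1}{276199 \left(272743 + \left(224 + 19080\right)\right)} = \frac{1}{276199 \left(272743 + 19304\right)} = \frac{1}{276199 \cdot 292047} = \frac{1}{80663089353}$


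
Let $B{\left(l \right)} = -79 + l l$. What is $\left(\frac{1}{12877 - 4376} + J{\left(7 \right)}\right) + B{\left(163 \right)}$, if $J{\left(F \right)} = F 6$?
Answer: $\frac{225548533}{8501} \approx 26532.0$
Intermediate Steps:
$B{\left(l \right)} = -79 + l^{2}$
$J{\left(F \right)} = 6 F$
$\left(\frac{1}{12877 - 4376} + J{\left(7 \right)}\right) + B{\left(163 \right)} = \left(\frac{1}{12877 - 4376} + 6 \cdot 7\right) - \left(79 - 163^{2}\right) = \left(\frac{1}{8501} + 42\right) + \left(-79 + 26569\right) = \left(\frac{1}{8501} + 42\right) + 26490 = \frac{357043}{8501} + 26490 = \frac{225548533}{8501}$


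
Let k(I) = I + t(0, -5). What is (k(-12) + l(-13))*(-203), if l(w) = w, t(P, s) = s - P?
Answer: 6090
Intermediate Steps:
k(I) = -5 + I (k(I) = I + (-5 - 1*0) = I + (-5 + 0) = I - 5 = -5 + I)
(k(-12) + l(-13))*(-203) = ((-5 - 12) - 13)*(-203) = (-17 - 13)*(-203) = -30*(-203) = 6090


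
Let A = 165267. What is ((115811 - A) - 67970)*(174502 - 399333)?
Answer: 26401005006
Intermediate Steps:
((115811 - A) - 67970)*(174502 - 399333) = ((115811 - 1*165267) - 67970)*(174502 - 399333) = ((115811 - 165267) - 67970)*(-224831) = (-49456 - 67970)*(-224831) = -117426*(-224831) = 26401005006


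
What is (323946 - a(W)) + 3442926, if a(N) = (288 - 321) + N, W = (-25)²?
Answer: 3766280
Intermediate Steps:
W = 625
a(N) = -33 + N
(323946 - a(W)) + 3442926 = (323946 - (-33 + 625)) + 3442926 = (323946 - 1*592) + 3442926 = (323946 - 592) + 3442926 = 323354 + 3442926 = 3766280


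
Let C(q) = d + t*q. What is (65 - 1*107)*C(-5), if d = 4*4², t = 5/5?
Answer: -2478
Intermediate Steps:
t = 1 (t = 5*(⅕) = 1)
d = 64 (d = 4*16 = 64)
C(q) = 64 + q (C(q) = 64 + 1*q = 64 + q)
(65 - 1*107)*C(-5) = (65 - 1*107)*(64 - 5) = (65 - 107)*59 = -42*59 = -2478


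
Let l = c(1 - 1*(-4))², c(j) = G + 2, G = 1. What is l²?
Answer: 81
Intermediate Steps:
c(j) = 3 (c(j) = 1 + 2 = 3)
l = 9 (l = 3² = 9)
l² = 9² = 81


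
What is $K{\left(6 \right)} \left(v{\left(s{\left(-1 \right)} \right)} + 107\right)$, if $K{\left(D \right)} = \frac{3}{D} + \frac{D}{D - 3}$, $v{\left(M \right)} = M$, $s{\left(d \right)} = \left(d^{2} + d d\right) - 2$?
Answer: $\frac{535}{2} \approx 267.5$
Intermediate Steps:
$s{\left(d \right)} = -2 + 2 d^{2}$ ($s{\left(d \right)} = \left(d^{2} + d^{2}\right) - 2 = 2 d^{2} - 2 = -2 + 2 d^{2}$)
$K{\left(D \right)} = \frac{3}{D} + \frac{D}{-3 + D}$
$K{\left(6 \right)} \left(v{\left(s{\left(-1 \right)} \right)} + 107\right) = \frac{-9 + 6^{2} + 3 \cdot 6}{6 \left(-3 + 6\right)} \left(\left(-2 + 2 \left(-1\right)^{2}\right) + 107\right) = \frac{-9 + 36 + 18}{6 \cdot 3} \left(\left(-2 + 2 \cdot 1\right) + 107\right) = \frac{1}{6} \cdot \frac{1}{3} \cdot 45 \left(\left(-2 + 2\right) + 107\right) = \frac{5 \left(0 + 107\right)}{2} = \frac{5}{2} \cdot 107 = \frac{535}{2}$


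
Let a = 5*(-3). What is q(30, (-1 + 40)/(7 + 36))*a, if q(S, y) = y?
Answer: -585/43 ≈ -13.605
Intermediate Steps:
a = -15
q(30, (-1 + 40)/(7 + 36))*a = ((-1 + 40)/(7 + 36))*(-15) = (39/43)*(-15) = -585/43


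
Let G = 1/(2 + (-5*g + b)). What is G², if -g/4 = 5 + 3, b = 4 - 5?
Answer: 1/25921 ≈ 3.8579e-5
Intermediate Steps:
b = -1
g = -32 (g = -4*(5 + 3) = -4*8 = -32)
G = 1/161 (G = 1/(2 + (-5*(-32) - 1)) = 1/(2 + (160 - 1)) = 1/(2 + 159) = 1/161 ≈ 0.0062112)
G² = (1/161)² = 1/25921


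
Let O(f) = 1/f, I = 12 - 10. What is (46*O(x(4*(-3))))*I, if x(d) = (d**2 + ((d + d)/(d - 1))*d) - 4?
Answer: 299/383 ≈ 0.78068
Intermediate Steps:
x(d) = -4 + d**2 + 2*d**2/(-1 + d) (x(d) = (d**2 + ((2*d)/(-1 + d))*d) - 4 = (d**2 + (2*d/(-1 + d))*d) - 4 = (d**2 + 2*d**2/(-1 + d)) - 4 = -4 + d**2 + 2*d**2/(-1 + d))
I = 2
(46*O(x(4*(-3))))*I = (46/(((4 + (4*(-3))**2 + (4*(-3))**3 - 16*(-3))/(-1 + 4*(-3)))))*2 = (46/(((4 + (-12)**2 + (-12)**3 - 4*(-12))/(-1 - 12))))*2 = (46/(((4 + 144 - 1728 + 48)/(-13))))*2 = (46/((-1/13*(-1532))))*2 = (46/(1532/13))*2 = (46*(13/1532))*2 = (299/766)*2 = 299/383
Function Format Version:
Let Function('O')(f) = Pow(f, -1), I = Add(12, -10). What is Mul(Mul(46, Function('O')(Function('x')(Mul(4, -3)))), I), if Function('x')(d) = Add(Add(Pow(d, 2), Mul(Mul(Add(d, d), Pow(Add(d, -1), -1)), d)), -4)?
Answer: Rational(299, 383) ≈ 0.78068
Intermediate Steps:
Function('x')(d) = Add(-4, Pow(d, 2), Mul(2, Pow(d, 2), Pow(Add(-1, d), -1))) (Function('x')(d) = Add(Add(Pow(d, 2), Mul(Mul(Mul(2, d), Pow(Add(-1, d), -1)), d)), -4) = Add(Add(Pow(d, 2), Mul(Mul(2, d, Pow(Add(-1, d), -1)), d)), -4) = Add(Add(Pow(d, 2), Mul(2, Pow(d, 2), Pow(Add(-1, d), -1))), -4) = Add(-4, Pow(d, 2), Mul(2, Pow(d, 2), Pow(Add(-1, d), -1))))
I = 2
Mul(Mul(46, Function('O')(Function('x')(Mul(4, -3)))), I) = Mul(Mul(46, Pow(Mul(Pow(Add(-1, Mul(4, -3)), -1), Add(4, Pow(Mul(4, -3), 2), Pow(Mul(4, -3), 3), Mul(-4, Mul(4, -3)))), -1)), 2) = Mul(Mul(46, Pow(Mul(Pow(Add(-1, -12), -1), Add(4, Pow(-12, 2), Pow(-12, 3), Mul(-4, -12))), -1)), 2) = Mul(Mul(46, Pow(Mul(Pow(-13, -1), Add(4, 144, -1728, 48)), -1)), 2) = Mul(Mul(46, Pow(Mul(Rational(-1, 13), -1532), -1)), 2) = Mul(Mul(46, Pow(Rational(1532, 13), -1)), 2) = Mul(Mul(46, Rational(13, 1532)), 2) = Mul(Rational(299, 766), 2) = Rational(299, 383)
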